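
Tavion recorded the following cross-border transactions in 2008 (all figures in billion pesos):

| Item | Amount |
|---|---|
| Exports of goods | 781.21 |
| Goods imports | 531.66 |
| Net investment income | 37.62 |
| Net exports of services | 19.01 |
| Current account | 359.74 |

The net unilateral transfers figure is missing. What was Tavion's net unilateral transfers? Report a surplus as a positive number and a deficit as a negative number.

Current account = goods balance + services balance + net primary income + net secondary income
Sum of the known components = 306.18
Net unilateral transfers = CA - (known components) = 359.74 - 306.18 = 53.56

53.56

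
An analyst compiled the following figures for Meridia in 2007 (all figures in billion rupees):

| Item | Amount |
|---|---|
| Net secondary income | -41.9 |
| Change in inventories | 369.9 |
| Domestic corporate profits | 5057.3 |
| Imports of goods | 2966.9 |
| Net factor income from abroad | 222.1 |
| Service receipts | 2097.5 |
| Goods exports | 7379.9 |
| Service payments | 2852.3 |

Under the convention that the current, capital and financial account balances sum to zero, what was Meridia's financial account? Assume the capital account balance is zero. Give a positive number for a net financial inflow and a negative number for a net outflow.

Goods balance = 7379.9 - 2966.9 = 4413.0
Services balance = 2097.5 - 2852.3 = -754.8
Trade balance (goods + services) = 4413.0 + (-754.8) = 3658.2
Net primary income = 222.1
Net secondary income = -41.9
Current account = 3658.2 + 222.1 + (-41.9) = 3838.4
Financial account = -(3838.4) = -3838.4

-3838.4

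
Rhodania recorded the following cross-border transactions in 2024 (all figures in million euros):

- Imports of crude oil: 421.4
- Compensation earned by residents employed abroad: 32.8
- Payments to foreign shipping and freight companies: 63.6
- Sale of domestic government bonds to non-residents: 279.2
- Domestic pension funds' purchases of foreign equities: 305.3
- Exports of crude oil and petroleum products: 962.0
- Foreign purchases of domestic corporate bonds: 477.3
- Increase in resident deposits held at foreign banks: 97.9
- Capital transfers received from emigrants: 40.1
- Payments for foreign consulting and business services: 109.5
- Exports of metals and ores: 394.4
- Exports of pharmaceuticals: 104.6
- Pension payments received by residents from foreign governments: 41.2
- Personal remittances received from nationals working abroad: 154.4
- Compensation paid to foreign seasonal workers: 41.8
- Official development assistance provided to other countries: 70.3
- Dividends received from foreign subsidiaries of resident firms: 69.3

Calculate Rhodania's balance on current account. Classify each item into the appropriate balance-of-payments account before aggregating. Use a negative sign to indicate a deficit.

Goods: 104.6 - 421.4 + 394.4 + 962.0 = 1039.6
Services: -109.5 - 63.6 = -173.1
Primary income: -41.8 + 69.3 + 32.8 = 60.3
Secondary income: 154.4 - 70.3 + 41.2 = 125.3
Current account = 1039.6 + (-173.1) + 60.3 + 125.3 = 1052.1
(Excluded from the current account — financial account: sale of domestic government bonds to non-residents 279.2, domestic pension funds' purchases of foreign equities 305.3, foreign purchases of domestic corporate bonds 477.3, increase in resident deposits held at foreign banks 97.9; capital account: capital transfers received from emigrants 40.1.)

1052.1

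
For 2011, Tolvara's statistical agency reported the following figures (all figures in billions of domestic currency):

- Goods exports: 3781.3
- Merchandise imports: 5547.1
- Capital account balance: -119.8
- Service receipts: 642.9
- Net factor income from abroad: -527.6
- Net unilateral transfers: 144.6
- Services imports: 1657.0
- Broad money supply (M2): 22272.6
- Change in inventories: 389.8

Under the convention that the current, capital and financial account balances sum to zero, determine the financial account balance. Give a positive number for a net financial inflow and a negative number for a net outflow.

3282.7

Goods balance = 3781.3 - 5547.1 = -1765.8
Services balance = 642.9 - 1657.0 = -1014.1
Trade balance (goods + services) = -1765.8 + (-1014.1) = -2779.9
Net primary income = -527.6
Net secondary income = 144.6
Current account = -2779.9 + (-527.6) + 144.6 = -3162.9
Financial account = -(-3162.9 + (-119.8)) = 3282.7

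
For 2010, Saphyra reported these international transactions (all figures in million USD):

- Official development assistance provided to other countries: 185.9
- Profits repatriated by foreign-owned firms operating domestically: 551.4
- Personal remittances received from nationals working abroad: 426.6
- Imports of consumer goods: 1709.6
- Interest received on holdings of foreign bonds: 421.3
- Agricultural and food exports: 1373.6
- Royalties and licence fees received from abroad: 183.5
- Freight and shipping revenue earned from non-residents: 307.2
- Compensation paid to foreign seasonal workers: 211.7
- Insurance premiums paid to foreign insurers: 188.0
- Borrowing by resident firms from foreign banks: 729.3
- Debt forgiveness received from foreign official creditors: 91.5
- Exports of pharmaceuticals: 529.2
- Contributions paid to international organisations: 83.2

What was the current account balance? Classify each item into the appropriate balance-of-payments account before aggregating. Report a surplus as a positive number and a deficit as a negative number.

Goods: 1373.6 + 529.2 - 1709.6 = 193.2
Services: -188.0 + 307.2 + 183.5 = 302.7
Primary income: 421.3 - 551.4 - 211.7 = -341.8
Secondary income: 426.6 - 83.2 - 185.9 = 157.5
Current account = 193.2 + 302.7 + (-341.8) + 157.5 = 311.6
(Excluded from the current account — financial account: borrowing by resident firms from foreign banks 729.3; capital account: debt forgiveness received from foreign official creditors 91.5.)

311.6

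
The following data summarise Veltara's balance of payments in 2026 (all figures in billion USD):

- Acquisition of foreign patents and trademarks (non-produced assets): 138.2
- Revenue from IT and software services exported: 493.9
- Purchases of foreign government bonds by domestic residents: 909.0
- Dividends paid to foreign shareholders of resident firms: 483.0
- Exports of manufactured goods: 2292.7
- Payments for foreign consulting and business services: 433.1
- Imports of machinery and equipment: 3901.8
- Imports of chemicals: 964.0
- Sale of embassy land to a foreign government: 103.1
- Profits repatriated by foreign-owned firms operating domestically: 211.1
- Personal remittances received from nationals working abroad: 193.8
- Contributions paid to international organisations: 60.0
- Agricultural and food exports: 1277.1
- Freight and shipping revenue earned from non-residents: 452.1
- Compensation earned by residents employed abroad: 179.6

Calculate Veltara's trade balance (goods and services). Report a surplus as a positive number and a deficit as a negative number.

-783.1

Goods: 1277.1 + 2292.7 - 3901.8 - 964.0 = -1296.0
Services: 493.9 - 433.1 + 452.1 = 512.9
Trade balance = -1296.0 + 512.9 = -783.1
(Excluded from the trade balance — capital account: acquisition of foreign patents and trademarks (non-produced assets) 138.2, sale of embassy land to a foreign government 103.1; financial account: purchases of foreign government bonds by domestic residents 909.0; primary income: dividends paid to foreign shareholders of resident firms 483.0, profits repatriated by foreign-owned firms operating domestically 211.1, compensation earned by residents employed abroad 179.6; secondary income: personal remittances received from nationals working abroad 193.8, contributions paid to international organisations 60.0.)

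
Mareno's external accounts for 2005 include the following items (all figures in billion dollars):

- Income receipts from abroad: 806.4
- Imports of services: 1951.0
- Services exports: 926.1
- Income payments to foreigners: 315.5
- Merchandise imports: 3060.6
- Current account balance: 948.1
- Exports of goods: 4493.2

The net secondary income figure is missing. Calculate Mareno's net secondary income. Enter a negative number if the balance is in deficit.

Current account = goods balance + services balance + net primary income + net secondary income
Sum of the known components = 898.6
Net secondary income = CA - (known components) = 948.1 - 898.6 = 49.5

49.5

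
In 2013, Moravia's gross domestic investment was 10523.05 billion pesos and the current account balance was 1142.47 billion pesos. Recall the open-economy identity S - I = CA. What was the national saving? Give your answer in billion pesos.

S = I + CA = 10523.05 + 1142.47 = 11665.52

11665.52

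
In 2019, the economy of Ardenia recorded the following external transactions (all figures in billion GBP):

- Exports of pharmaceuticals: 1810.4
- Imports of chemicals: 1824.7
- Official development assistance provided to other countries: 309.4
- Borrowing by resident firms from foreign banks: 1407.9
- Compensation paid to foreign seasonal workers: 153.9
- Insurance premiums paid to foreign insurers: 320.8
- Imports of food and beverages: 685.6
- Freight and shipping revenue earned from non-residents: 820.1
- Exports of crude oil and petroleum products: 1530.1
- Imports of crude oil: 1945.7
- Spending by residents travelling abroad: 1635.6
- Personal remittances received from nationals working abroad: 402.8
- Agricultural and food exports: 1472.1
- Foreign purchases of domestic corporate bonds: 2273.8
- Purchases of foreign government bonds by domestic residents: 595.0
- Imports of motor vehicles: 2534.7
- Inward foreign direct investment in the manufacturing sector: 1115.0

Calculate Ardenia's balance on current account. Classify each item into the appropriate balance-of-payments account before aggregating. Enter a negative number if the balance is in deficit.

Goods: -1945.7 - 2534.7 - 1824.7 + 1530.1 - 685.6 + 1810.4 + 1472.1 = -2178.1
Services: -1635.6 + 820.1 - 320.8 = -1136.3
Primary income: -153.9
Secondary income: 402.8 - 309.4 = 93.4
Current account = (-2178.1) + (-1136.3) + (-153.9) + 93.4 = -3374.9
(Excluded from the current account — financial account: borrowing by resident firms from foreign banks 1407.9, foreign purchases of domestic corporate bonds 2273.8, purchases of foreign government bonds by domestic residents 595.0, inward foreign direct investment in the manufacturing sector 1115.0.)

-3374.9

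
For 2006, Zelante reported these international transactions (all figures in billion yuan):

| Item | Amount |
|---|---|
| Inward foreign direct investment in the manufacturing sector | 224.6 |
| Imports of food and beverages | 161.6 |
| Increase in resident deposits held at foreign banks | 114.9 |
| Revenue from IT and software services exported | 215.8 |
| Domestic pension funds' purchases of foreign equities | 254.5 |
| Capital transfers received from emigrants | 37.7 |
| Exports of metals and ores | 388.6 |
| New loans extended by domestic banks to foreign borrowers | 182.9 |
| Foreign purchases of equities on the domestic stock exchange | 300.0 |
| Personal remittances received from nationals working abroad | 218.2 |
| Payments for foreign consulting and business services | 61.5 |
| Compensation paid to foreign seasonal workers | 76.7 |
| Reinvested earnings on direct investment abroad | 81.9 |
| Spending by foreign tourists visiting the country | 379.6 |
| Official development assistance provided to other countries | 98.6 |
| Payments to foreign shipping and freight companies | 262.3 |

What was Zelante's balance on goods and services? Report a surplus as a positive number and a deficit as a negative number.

498.6

Goods: -161.6 + 388.6 = 227.0
Services: 215.8 + 379.6 - 61.5 - 262.3 = 271.6
Trade balance = 227.0 + 271.6 = 498.6
(Excluded from the trade balance — financial account: inward foreign direct investment in the manufacturing sector 224.6, increase in resident deposits held at foreign banks 114.9, domestic pension funds' purchases of foreign equities 254.5, new loans extended by domestic banks to foreign borrowers 182.9, foreign purchases of equities on the domestic stock exchange 300.0; capital account: capital transfers received from emigrants 37.7; secondary income: personal remittances received from nationals working abroad 218.2, official development assistance provided to other countries 98.6; primary income: compensation paid to foreign seasonal workers 76.7, reinvested earnings on direct investment abroad 81.9.)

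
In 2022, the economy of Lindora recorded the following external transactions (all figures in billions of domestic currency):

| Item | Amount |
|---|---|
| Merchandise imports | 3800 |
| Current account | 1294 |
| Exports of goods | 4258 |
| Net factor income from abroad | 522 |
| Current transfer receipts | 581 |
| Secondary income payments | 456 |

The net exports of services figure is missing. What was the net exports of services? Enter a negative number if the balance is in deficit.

Current account = goods balance + services balance + net primary income + net secondary income
Sum of the known components = 1105
Net exports of services = CA - (known components) = 1294 - 1105 = 189

189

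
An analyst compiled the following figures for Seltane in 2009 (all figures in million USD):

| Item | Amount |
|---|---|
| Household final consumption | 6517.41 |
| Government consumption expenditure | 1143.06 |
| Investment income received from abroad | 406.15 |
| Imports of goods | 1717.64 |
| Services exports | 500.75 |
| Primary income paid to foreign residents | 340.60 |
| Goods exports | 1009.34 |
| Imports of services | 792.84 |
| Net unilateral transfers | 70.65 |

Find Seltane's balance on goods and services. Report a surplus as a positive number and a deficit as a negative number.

Goods balance = 1009.34 - 1717.64 = -708.30
Services balance = 500.75 - 792.84 = -292.09
Trade balance (goods + services) = -708.30 + (-292.09) = -1000.39

-1000.39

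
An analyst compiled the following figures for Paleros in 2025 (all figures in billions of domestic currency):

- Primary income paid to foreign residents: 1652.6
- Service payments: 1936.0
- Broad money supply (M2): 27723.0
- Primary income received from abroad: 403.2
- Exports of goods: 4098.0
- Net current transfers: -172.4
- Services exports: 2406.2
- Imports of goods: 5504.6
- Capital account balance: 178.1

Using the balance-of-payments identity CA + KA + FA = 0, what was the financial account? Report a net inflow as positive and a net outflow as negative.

Goods balance = 4098.0 - 5504.6 = -1406.6
Services balance = 2406.2 - 1936.0 = 470.2
Trade balance (goods + services) = -1406.6 + 470.2 = -936.4
Net primary income = 403.2 - 1652.6 = -1249.4
Net secondary income = -172.4
Current account = -936.4 + (-1249.4) + (-172.4) = -2358.2
Financial account = -(-2358.2 + 178.1) = 2180.1

2180.1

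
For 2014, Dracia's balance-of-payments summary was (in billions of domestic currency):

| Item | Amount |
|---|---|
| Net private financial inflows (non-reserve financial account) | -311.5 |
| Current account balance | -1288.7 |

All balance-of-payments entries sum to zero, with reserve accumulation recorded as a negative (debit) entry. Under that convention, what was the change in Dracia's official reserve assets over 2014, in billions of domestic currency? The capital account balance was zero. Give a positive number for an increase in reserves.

Official reserve transactions balance = -((-1288.7) + (-311.5)) = 1600.2
An accumulation of reserves is recorded as a debit (negative entry), so the change in the stock of reserves is the negative of that balance.
Change in official reserves = -(1600.2) = -1600.2

-1600.2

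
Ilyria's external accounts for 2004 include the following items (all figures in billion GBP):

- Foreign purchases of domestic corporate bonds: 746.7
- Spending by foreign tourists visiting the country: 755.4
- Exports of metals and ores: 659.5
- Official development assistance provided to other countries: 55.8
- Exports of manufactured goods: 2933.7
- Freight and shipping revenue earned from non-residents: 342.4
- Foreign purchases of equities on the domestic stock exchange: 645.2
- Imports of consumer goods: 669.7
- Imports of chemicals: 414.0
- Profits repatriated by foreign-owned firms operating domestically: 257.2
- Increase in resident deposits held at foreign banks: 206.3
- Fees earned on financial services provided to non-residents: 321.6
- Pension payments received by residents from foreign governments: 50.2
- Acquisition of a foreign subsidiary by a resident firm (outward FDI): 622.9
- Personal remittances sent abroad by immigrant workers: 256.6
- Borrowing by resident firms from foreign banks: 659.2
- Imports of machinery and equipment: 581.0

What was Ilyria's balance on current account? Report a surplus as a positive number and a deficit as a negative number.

2828.5

Goods: -669.7 + 2933.7 + 659.5 - 581.0 - 414.0 = 1928.5
Services: 342.4 + 321.6 + 755.4 = 1419.4
Primary income: -257.2
Secondary income: -256.6 - 55.8 + 50.2 = -262.2
Current account = 1928.5 + 1419.4 + (-257.2) + (-262.2) = 2828.5
(Excluded from the current account — financial account: foreign purchases of domestic corporate bonds 746.7, foreign purchases of equities on the domestic stock exchange 645.2, increase in resident deposits held at foreign banks 206.3, acquisition of a foreign subsidiary by a resident firm (outward FDI) 622.9, borrowing by resident firms from foreign banks 659.2.)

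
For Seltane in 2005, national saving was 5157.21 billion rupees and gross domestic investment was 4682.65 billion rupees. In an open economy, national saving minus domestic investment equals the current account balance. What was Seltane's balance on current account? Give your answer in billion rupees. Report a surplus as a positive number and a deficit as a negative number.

CA = S - I = 5157.21 - 4682.65 = 474.56

474.56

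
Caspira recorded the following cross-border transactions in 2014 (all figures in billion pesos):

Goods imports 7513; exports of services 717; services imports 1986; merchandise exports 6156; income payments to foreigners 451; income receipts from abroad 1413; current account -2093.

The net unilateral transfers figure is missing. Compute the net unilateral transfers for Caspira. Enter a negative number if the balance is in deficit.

Current account = goods balance + services balance + net primary income + net secondary income
Sum of the known components = -1664
Net unilateral transfers = CA - (known components) = -2093 - (-1664) = -429

-429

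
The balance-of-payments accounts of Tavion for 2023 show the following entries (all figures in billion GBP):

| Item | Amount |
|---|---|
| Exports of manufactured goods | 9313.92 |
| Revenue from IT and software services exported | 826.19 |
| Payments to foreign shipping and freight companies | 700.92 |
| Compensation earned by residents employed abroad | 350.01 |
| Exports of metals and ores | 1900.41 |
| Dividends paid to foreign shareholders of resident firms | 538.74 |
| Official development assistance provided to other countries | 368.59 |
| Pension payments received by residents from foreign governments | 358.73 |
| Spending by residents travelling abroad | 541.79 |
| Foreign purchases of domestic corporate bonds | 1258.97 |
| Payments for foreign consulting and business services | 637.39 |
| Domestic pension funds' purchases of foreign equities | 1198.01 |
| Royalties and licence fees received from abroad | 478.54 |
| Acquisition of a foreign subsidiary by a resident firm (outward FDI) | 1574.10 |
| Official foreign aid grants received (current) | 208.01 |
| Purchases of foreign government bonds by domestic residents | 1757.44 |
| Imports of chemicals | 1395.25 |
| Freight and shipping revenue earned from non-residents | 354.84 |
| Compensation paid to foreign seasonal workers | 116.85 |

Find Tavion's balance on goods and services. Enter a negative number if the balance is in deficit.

9598.55

Goods: 9313.92 - 1395.25 + 1900.41 = 9819.08
Services: -637.39 + 826.19 + 478.54 - 541.79 - 700.92 + 354.84 = -220.53
Trade balance = 9819.08 + (-220.53) = 9598.55
(Excluded from the trade balance — primary income: compensation earned by residents employed abroad 350.01, dividends paid to foreign shareholders of resident firms 538.74, compensation paid to foreign seasonal workers 116.85; secondary income: official development assistance provided to other countries 368.59, pension payments received by residents from foreign governments 358.73, official foreign aid grants received (current) 208.01; financial account: foreign purchases of domestic corporate bonds 1258.97, domestic pension funds' purchases of foreign equities 1198.01, acquisition of a foreign subsidiary by a resident firm (outward FDI) 1574.10, purchases of foreign government bonds by domestic residents 1757.44.)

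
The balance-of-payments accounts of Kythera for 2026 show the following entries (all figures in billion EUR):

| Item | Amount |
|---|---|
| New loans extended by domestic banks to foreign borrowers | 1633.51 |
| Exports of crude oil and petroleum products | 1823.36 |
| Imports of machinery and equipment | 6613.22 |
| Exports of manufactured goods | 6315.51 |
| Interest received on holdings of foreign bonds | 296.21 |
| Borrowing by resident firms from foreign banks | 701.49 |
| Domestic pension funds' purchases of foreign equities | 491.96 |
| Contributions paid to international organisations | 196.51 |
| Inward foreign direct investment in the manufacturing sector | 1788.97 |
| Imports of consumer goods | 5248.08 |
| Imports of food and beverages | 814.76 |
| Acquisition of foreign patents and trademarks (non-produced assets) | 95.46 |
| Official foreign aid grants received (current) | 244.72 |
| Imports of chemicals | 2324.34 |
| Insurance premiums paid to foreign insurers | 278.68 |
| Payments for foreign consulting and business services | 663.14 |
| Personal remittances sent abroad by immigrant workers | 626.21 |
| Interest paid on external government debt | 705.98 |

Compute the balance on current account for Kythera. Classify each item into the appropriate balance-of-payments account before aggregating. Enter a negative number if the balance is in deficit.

Goods: 1823.36 - 5248.08 - 2324.34 - 814.76 + 6315.51 - 6613.22 = -6861.53
Services: -663.14 - 278.68 = -941.82
Primary income: 296.21 - 705.98 = -409.77
Secondary income: -196.51 - 626.21 + 244.72 = -578.00
Current account = (-6861.53) + (-941.82) + (-409.77) + (-578.00) = -8791.12
(Excluded from the current account — financial account: new loans extended by domestic banks to foreign borrowers 1633.51, borrowing by resident firms from foreign banks 701.49, domestic pension funds' purchases of foreign equities 491.96, inward foreign direct investment in the manufacturing sector 1788.97; capital account: acquisition of foreign patents and trademarks (non-produced assets) 95.46.)

-8791.12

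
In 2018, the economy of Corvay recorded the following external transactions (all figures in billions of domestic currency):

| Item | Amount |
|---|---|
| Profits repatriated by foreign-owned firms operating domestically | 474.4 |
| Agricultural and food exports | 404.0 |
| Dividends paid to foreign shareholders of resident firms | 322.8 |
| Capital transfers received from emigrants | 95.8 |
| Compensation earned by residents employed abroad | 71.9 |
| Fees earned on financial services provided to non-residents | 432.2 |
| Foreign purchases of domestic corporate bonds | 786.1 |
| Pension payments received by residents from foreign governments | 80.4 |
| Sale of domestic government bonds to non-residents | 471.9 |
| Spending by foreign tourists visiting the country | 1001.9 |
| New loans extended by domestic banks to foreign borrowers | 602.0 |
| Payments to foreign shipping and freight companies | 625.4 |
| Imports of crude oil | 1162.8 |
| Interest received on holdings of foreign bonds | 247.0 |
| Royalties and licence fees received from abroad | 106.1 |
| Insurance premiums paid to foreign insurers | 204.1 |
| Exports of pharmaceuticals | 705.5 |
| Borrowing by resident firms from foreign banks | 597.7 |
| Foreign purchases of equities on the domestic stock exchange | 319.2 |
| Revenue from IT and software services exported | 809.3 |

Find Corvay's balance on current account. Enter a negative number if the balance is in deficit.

1068.8

Goods: 705.5 + 404.0 - 1162.8 = -53.3
Services: 106.1 + 1001.9 - 204.1 + 809.3 - 625.4 + 432.2 = 1520.0
Primary income: -322.8 + 71.9 - 474.4 + 247.0 = -478.3
Secondary income: 80.4
Current account = (-53.3) + 1520.0 + (-478.3) + 80.4 = 1068.8
(Excluded from the current account — capital account: capital transfers received from emigrants 95.8; financial account: foreign purchases of domestic corporate bonds 786.1, sale of domestic government bonds to non-residents 471.9, new loans extended by domestic banks to foreign borrowers 602.0, borrowing by resident firms from foreign banks 597.7, foreign purchases of equities on the domestic stock exchange 319.2.)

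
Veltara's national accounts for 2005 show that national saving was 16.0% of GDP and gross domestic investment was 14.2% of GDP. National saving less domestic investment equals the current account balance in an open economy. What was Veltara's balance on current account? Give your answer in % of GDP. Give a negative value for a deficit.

1.8

S - I = CA (net lending to the rest of the world).
CA = S - I = 16.0 - 14.2 = 1.8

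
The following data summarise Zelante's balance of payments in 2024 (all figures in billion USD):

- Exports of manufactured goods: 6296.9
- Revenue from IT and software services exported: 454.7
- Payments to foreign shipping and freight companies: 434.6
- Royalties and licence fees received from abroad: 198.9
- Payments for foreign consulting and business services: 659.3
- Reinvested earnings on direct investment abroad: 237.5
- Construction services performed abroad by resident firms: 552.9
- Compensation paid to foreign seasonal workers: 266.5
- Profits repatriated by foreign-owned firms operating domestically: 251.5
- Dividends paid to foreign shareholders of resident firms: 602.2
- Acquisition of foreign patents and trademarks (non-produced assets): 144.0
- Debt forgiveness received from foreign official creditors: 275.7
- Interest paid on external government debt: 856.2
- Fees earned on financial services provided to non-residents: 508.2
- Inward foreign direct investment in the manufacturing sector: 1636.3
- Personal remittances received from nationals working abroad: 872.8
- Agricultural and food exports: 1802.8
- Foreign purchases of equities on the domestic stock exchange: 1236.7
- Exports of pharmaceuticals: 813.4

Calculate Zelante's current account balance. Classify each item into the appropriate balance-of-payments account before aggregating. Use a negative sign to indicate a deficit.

8667.8

Goods: 813.4 + 1802.8 + 6296.9 = 8913.1
Services: 454.7 + 508.2 - 434.6 + 552.9 - 659.3 + 198.9 = 620.8
Primary income: 237.5 - 266.5 - 251.5 - 602.2 - 856.2 = -1738.9
Secondary income: 872.8
Current account = 8913.1 + 620.8 + (-1738.9) + 872.8 = 8667.8
(Excluded from the current account — capital account: acquisition of foreign patents and trademarks (non-produced assets) 144.0, debt forgiveness received from foreign official creditors 275.7; financial account: inward foreign direct investment in the manufacturing sector 1636.3, foreign purchases of equities on the domestic stock exchange 1236.7.)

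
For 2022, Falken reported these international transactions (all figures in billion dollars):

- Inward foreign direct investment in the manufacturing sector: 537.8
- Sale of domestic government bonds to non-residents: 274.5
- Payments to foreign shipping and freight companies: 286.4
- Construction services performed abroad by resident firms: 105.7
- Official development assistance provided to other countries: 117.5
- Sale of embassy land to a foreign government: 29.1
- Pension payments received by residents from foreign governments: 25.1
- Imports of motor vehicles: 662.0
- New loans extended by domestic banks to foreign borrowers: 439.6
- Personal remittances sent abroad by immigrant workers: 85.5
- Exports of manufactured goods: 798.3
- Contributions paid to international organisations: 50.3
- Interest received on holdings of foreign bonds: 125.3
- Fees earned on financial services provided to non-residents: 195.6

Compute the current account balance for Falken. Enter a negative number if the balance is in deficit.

48.3

Goods: -662.0 + 798.3 = 136.3
Services: 105.7 + 195.6 - 286.4 = 14.9
Primary income: 125.3
Secondary income: -50.3 - 117.5 - 85.5 + 25.1 = -228.2
Current account = 136.3 + 14.9 + 125.3 + (-228.2) = 48.3
(Excluded from the current account — financial account: inward foreign direct investment in the manufacturing sector 537.8, sale of domestic government bonds to non-residents 274.5, new loans extended by domestic banks to foreign borrowers 439.6; capital account: sale of embassy land to a foreign government 29.1.)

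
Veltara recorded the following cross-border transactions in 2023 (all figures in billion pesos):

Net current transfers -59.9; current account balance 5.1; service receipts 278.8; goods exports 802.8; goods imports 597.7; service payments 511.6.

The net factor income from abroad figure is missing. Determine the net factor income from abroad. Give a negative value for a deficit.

Current account = goods balance + services balance + net primary income + net secondary income
Sum of the known components = -87.6
Net factor income from abroad = CA - (known components) = 5.1 - (-87.6) = 92.7

92.7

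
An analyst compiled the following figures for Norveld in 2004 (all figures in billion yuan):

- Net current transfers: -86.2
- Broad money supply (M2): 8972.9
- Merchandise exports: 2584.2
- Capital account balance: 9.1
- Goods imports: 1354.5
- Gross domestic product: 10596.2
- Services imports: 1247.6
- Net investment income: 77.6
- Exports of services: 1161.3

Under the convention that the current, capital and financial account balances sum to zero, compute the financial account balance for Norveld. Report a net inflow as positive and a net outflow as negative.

-1143.9

Goods balance = 2584.2 - 1354.5 = 1229.7
Services balance = 1161.3 - 1247.6 = -86.3
Trade balance (goods + services) = 1229.7 + (-86.3) = 1143.4
Net primary income = 77.6
Net secondary income = -86.2
Current account = 1143.4 + 77.6 + (-86.2) = 1134.8
Financial account = -(1134.8 + 9.1) = -1143.9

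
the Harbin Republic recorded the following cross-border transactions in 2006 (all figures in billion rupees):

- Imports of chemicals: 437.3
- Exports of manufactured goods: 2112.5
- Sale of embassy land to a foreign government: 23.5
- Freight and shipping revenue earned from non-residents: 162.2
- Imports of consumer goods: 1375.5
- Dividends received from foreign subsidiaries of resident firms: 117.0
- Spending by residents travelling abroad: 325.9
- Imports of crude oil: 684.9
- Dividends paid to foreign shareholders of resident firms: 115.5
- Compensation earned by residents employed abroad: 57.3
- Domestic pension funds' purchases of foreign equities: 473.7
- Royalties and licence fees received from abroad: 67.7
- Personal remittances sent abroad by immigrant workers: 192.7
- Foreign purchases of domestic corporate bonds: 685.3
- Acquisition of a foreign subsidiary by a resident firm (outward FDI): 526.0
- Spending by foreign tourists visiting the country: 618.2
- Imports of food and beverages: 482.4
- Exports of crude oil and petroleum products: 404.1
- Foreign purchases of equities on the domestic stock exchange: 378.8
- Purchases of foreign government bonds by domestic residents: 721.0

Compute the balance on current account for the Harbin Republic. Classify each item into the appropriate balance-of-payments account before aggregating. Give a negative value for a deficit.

Goods: 404.1 - 482.4 - 684.9 - 437.3 - 1375.5 + 2112.5 = -463.5
Services: 618.2 + 162.2 - 325.9 + 67.7 = 522.2
Primary income: 57.3 + 117.0 - 115.5 = 58.8
Secondary income: -192.7
Current account = (-463.5) + 522.2 + 58.8 + (-192.7) = -75.2
(Excluded from the current account — capital account: sale of embassy land to a foreign government 23.5; financial account: domestic pension funds' purchases of foreign equities 473.7, foreign purchases of domestic corporate bonds 685.3, acquisition of a foreign subsidiary by a resident firm (outward FDI) 526.0, foreign purchases of equities on the domestic stock exchange 378.8, purchases of foreign government bonds by domestic residents 721.0.)

-75.2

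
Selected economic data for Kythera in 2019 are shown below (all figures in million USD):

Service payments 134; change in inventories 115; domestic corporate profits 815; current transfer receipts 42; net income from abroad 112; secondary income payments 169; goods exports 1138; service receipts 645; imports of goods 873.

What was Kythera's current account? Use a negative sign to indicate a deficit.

761

Goods balance = 1138 - 873 = 265
Services balance = 645 - 134 = 511
Trade balance (goods + services) = 265 + 511 = 776
Net primary income = 112
Net secondary income = 42 - 169 = -127
Current account = 776 + 112 + (-127) = 761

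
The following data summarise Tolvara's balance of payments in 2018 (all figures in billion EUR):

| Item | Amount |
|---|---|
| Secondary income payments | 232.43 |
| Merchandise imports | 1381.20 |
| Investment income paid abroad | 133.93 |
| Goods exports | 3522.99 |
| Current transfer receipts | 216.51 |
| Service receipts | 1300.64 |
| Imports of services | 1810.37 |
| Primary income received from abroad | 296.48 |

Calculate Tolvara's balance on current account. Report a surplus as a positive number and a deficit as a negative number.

1778.69

Goods balance = 3522.99 - 1381.20 = 2141.79
Services balance = 1300.64 - 1810.37 = -509.73
Trade balance (goods + services) = 2141.79 + (-509.73) = 1632.06
Net primary income = 296.48 - 133.93 = 162.55
Net secondary income = 216.51 - 232.43 = -15.92
Current account = 1632.06 + 162.55 + (-15.92) = 1778.69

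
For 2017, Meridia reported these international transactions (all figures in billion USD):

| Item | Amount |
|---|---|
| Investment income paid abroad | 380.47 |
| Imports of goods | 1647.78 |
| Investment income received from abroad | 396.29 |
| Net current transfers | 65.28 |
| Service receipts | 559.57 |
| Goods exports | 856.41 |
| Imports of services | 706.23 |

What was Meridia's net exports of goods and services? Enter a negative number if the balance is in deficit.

-938.03

Goods balance = 856.41 - 1647.78 = -791.37
Services balance = 559.57 - 706.23 = -146.66
Trade balance (goods + services) = -791.37 + (-146.66) = -938.03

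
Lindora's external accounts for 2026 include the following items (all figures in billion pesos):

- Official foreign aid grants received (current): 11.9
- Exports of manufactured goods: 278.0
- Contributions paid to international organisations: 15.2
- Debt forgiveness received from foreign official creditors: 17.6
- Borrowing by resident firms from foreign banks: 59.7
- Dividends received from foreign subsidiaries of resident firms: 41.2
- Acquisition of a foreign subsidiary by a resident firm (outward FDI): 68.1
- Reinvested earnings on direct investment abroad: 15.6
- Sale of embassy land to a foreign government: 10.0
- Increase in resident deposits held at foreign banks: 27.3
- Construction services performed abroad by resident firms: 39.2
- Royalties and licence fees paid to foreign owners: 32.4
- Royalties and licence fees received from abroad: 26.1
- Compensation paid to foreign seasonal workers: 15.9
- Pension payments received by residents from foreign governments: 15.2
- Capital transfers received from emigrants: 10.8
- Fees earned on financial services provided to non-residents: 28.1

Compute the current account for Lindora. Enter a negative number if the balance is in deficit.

391.8

Goods: 278.0
Services: -32.4 + 26.1 + 39.2 + 28.1 = 61.0
Primary income: 15.6 - 15.9 + 41.2 = 40.9
Secondary income: -15.2 + 11.9 + 15.2 = 11.9
Current account = 278.0 + 61.0 + 40.9 + 11.9 = 391.8
(Excluded from the current account — capital account: debt forgiveness received from foreign official creditors 17.6, sale of embassy land to a foreign government 10.0, capital transfers received from emigrants 10.8; financial account: borrowing by resident firms from foreign banks 59.7, acquisition of a foreign subsidiary by a resident firm (outward FDI) 68.1, increase in resident deposits held at foreign banks 27.3.)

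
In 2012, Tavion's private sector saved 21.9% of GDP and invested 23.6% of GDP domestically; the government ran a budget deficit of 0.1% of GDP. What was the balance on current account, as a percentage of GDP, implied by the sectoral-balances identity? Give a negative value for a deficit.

-1.8

By the sectoral-balances identity, CA = (S_private - I) + (T - G).
Private balance = 21.9 - 23.6 = -1.7
Government balance (T - G) = -0.1
CA = -1.7 + (-0.1) = -1.8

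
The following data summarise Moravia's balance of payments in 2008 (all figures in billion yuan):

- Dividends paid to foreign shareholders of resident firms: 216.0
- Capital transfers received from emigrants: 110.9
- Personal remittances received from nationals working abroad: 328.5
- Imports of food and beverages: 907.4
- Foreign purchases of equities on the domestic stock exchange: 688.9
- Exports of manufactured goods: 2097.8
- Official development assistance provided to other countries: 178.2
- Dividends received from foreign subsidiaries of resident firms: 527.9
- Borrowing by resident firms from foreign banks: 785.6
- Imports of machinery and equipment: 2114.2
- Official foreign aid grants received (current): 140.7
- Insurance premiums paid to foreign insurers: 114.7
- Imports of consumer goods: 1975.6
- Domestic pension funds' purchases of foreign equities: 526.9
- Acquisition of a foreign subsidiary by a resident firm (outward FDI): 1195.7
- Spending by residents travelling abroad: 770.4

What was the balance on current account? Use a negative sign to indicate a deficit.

-3181.6

Goods: -1975.6 + 2097.8 - 2114.2 - 907.4 = -2899.4
Services: -114.7 - 770.4 = -885.1
Primary income: 527.9 - 216.0 = 311.9
Secondary income: 328.5 + 140.7 - 178.2 = 291.0
Current account = (-2899.4) + (-885.1) + 311.9 + 291.0 = -3181.6
(Excluded from the current account — capital account: capital transfers received from emigrants 110.9; financial account: foreign purchases of equities on the domestic stock exchange 688.9, borrowing by resident firms from foreign banks 785.6, domestic pension funds' purchases of foreign equities 526.9, acquisition of a foreign subsidiary by a resident firm (outward FDI) 1195.7.)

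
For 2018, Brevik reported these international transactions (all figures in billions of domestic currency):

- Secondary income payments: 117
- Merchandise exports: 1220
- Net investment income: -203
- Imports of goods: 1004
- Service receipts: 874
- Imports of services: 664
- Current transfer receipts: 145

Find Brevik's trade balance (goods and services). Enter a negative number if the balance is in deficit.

426

Goods balance = 1220 - 1004 = 216
Services balance = 874 - 664 = 210
Trade balance (goods + services) = 216 + 210 = 426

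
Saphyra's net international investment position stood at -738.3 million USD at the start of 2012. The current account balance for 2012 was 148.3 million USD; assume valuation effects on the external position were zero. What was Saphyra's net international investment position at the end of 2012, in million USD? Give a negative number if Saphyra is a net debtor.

-590.0

With no valuation effects, change in NIIP = current account = 148.3
End-of-year NIIP = -738.3 + 148.3 = -590.0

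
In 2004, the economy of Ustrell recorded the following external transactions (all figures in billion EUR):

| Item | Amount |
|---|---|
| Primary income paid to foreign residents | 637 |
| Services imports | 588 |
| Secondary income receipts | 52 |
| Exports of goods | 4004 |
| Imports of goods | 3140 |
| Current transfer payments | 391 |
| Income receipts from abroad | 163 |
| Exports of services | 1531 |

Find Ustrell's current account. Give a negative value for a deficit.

Goods balance = 4004 - 3140 = 864
Services balance = 1531 - 588 = 943
Trade balance (goods + services) = 864 + 943 = 1807
Net primary income = 163 - 637 = -474
Net secondary income = 52 - 391 = -339
Current account = 1807 + (-474) + (-339) = 994

994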